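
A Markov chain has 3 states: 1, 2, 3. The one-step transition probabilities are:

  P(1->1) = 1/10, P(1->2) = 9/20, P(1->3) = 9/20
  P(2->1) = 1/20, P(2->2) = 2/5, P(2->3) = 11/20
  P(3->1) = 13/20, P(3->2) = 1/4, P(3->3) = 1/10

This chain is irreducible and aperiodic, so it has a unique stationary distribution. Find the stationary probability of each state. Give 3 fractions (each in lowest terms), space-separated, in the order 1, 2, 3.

The stationary distribution satisfies pi = pi * P, i.e.:
  pi_1 = 1/10*pi_1 + 1/20*pi_2 + 13/20*pi_3
  pi_2 = 9/20*pi_1 + 2/5*pi_2 + 1/4*pi_3
  pi_3 = 9/20*pi_1 + 11/20*pi_2 + 1/10*pi_3
with normalization: pi_1 + pi_2 + pi_3 = 1.

Using the first 2 balance equations plus normalization, the linear system A*pi = b is:
  [-9/10, 1/20, 13/20] . pi = 0
  [9/20, -3/5, 1/4] . pi = 0
  [1, 1, 1] . pi = 1

Solving yields:
  pi_1 = 7/25
  pi_2 = 9/25
  pi_3 = 9/25

Verification (pi * P):
  7/25*1/10 + 9/25*1/20 + 9/25*13/20 = 7/25 = pi_1  (ok)
  7/25*9/20 + 9/25*2/5 + 9/25*1/4 = 9/25 = pi_2  (ok)
  7/25*9/20 + 9/25*11/20 + 9/25*1/10 = 9/25 = pi_3  (ok)

Answer: 7/25 9/25 9/25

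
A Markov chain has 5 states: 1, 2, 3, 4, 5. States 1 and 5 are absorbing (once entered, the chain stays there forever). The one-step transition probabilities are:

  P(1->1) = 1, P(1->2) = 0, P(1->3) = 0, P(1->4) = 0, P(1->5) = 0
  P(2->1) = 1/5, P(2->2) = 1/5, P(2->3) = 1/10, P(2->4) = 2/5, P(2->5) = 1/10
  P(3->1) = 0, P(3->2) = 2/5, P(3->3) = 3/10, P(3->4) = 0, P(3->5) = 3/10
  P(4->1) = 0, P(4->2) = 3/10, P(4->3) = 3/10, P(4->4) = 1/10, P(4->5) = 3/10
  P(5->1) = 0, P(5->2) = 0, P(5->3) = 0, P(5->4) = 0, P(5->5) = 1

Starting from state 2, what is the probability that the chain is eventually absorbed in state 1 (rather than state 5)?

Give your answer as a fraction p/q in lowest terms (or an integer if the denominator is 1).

Answer: 3/8

Derivation:
Let a_i = P(absorbed in 1 | start in state i).
Boundary conditions: a_1 = 1, a_5 = 0.
For each transient state i, a_i = sum_j P(i->j) * a_j:
  a_2 = 1/5*a_1 + 1/5*a_2 + 1/10*a_3 + 2/5*a_4 + 1/10*a_5
  a_3 = 0*a_1 + 2/5*a_2 + 3/10*a_3 + 0*a_4 + 3/10*a_5
  a_4 = 0*a_1 + 3/10*a_2 + 3/10*a_3 + 1/10*a_4 + 3/10*a_5

Substituting a_1 = 1 and a_5 = 0, rearrange to (I - Q) a = r where r[i] = P(i -> 1):
  [4/5, -1/10, -2/5] . (a_2, a_3, a_4) = 1/5
  [-2/5, 7/10, 0] . (a_2, a_3, a_4) = 0
  [-3/10, -3/10, 9/10] . (a_2, a_3, a_4) = 0

Solving yields:
  a_2 = 3/8
  a_3 = 3/14
  a_4 = 11/56

Starting state is 2, so the absorption probability is a_2 = 3/8.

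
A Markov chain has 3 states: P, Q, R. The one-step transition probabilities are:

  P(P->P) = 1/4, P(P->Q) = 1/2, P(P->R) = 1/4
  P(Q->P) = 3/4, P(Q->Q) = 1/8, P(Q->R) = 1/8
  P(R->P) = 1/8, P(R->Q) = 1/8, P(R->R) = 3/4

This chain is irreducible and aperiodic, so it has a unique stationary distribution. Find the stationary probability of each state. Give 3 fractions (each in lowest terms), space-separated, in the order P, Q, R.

Answer: 13/41 10/41 18/41

Derivation:
The stationary distribution satisfies pi = pi * P, i.e.:
  pi_P = 1/4*pi_P + 3/4*pi_Q + 1/8*pi_R
  pi_Q = 1/2*pi_P + 1/8*pi_Q + 1/8*pi_R
  pi_R = 1/4*pi_P + 1/8*pi_Q + 3/4*pi_R
with normalization: pi_P + pi_Q + pi_R = 1.

Using the first 2 balance equations plus normalization, the linear system A*pi = b is:
  [-3/4, 3/4, 1/8] . pi = 0
  [1/2, -7/8, 1/8] . pi = 0
  [1, 1, 1] . pi = 1

Solving yields:
  pi_P = 13/41
  pi_Q = 10/41
  pi_R = 18/41

Verification (pi * P):
  13/41*1/4 + 10/41*3/4 + 18/41*1/8 = 13/41 = pi_P  (ok)
  13/41*1/2 + 10/41*1/8 + 18/41*1/8 = 10/41 = pi_Q  (ok)
  13/41*1/4 + 10/41*1/8 + 18/41*3/4 = 18/41 = pi_R  (ok)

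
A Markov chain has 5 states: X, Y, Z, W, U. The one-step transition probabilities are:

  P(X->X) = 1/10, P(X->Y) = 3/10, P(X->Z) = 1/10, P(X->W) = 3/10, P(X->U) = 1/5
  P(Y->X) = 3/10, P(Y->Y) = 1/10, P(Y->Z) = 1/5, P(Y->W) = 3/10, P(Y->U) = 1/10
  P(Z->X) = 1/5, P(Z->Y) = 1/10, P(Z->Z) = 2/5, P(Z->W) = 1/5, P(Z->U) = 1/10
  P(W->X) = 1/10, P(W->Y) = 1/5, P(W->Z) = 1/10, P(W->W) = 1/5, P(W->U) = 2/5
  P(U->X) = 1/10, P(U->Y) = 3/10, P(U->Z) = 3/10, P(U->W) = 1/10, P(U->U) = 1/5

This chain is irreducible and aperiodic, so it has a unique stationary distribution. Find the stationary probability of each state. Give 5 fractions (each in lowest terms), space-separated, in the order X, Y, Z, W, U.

Answer: 181/1120 163/840 383/1680 181/840 45/224

Derivation:
The stationary distribution satisfies pi = pi * P, i.e.:
  pi_X = 1/10*pi_X + 3/10*pi_Y + 1/5*pi_Z + 1/10*pi_W + 1/10*pi_U
  pi_Y = 3/10*pi_X + 1/10*pi_Y + 1/10*pi_Z + 1/5*pi_W + 3/10*pi_U
  pi_Z = 1/10*pi_X + 1/5*pi_Y + 2/5*pi_Z + 1/10*pi_W + 3/10*pi_U
  pi_W = 3/10*pi_X + 3/10*pi_Y + 1/5*pi_Z + 1/5*pi_W + 1/10*pi_U
  pi_U = 1/5*pi_X + 1/10*pi_Y + 1/10*pi_Z + 2/5*pi_W + 1/5*pi_U
with normalization: pi_X + pi_Y + pi_Z + pi_W + pi_U = 1.

Using the first 4 balance equations plus normalization, the linear system A*pi = b is:
  [-9/10, 3/10, 1/5, 1/10, 1/10] . pi = 0
  [3/10, -9/10, 1/10, 1/5, 3/10] . pi = 0
  [1/10, 1/5, -3/5, 1/10, 3/10] . pi = 0
  [3/10, 3/10, 1/5, -4/5, 1/10] . pi = 0
  [1, 1, 1, 1, 1] . pi = 1

Solving yields:
  pi_X = 181/1120
  pi_Y = 163/840
  pi_Z = 383/1680
  pi_W = 181/840
  pi_U = 45/224

Verification (pi * P):
  181/1120*1/10 + 163/840*3/10 + 383/1680*1/5 + 181/840*1/10 + 45/224*1/10 = 181/1120 = pi_X  (ok)
  181/1120*3/10 + 163/840*1/10 + 383/1680*1/10 + 181/840*1/5 + 45/224*3/10 = 163/840 = pi_Y  (ok)
  181/1120*1/10 + 163/840*1/5 + 383/1680*2/5 + 181/840*1/10 + 45/224*3/10 = 383/1680 = pi_Z  (ok)
  181/1120*3/10 + 163/840*3/10 + 383/1680*1/5 + 181/840*1/5 + 45/224*1/10 = 181/840 = pi_W  (ok)
  181/1120*1/5 + 163/840*1/10 + 383/1680*1/10 + 181/840*2/5 + 45/224*1/5 = 45/224 = pi_U  (ok)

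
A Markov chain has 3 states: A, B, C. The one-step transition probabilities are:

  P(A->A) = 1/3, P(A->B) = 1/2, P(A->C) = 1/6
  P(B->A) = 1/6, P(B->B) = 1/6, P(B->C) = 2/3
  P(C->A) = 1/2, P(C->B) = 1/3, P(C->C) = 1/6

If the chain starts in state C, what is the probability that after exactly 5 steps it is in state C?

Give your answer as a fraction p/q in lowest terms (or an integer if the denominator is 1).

Computing P^5 by repeated multiplication:
P^1 =
  A: [1/3, 1/2, 1/6]
  B: [1/6, 1/6, 2/3]
  C: [1/2, 1/3, 1/6]
P^2 =
  A: [5/18, 11/36, 5/12]
  B: [5/12, 1/3, 1/4]
  C: [11/36, 13/36, 1/3]
P^3 =
  A: [19/54, 71/216, 23/72]
  B: [23/72, 25/72, 1/3]
  C: [71/216, 35/108, 25/72]
P^4 =
  A: [215/648, 437/1296, 143/432]
  B: [143/432, 71/216, 49/144]
  C: [437/1296, 433/1296, 71/216]
P^5 =
  A: [323/972, 2585/7776, 869/2592]
  B: [869/2592, 865/2592, 143/432]
  C: [2585/7776, 649/1944, 865/2592]

(P^5)[C -> C] = 865/2592

Answer: 865/2592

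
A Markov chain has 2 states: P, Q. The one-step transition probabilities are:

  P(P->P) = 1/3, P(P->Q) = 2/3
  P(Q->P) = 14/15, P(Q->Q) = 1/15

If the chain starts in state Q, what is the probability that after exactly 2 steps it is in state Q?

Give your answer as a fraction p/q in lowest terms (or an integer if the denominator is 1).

Computing P^2 by repeated multiplication:
P^1 =
  P: [1/3, 2/3]
  Q: [14/15, 1/15]
P^2 =
  P: [11/15, 4/15]
  Q: [28/75, 47/75]

(P^2)[Q -> Q] = 47/75

Answer: 47/75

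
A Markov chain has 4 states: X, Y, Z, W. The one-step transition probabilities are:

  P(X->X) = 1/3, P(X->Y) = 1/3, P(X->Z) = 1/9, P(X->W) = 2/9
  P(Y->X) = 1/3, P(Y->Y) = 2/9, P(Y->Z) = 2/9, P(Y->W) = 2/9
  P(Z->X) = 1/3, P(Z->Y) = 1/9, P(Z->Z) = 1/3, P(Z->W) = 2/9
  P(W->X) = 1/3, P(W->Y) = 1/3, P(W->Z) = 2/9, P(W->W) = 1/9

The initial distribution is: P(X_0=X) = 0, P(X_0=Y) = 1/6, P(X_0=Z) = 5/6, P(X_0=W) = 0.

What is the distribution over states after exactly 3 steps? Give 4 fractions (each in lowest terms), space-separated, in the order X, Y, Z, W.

Answer: 1/3 1123/4374 917/4374 146/729

Derivation:
Propagating the distribution step by step (d_{t+1} = d_t * P):
d_0 = (X=0, Y=1/6, Z=5/6, W=0)
  d_1[X] = 0*1/3 + 1/6*1/3 + 5/6*1/3 + 0*1/3 = 1/3
  d_1[Y] = 0*1/3 + 1/6*2/9 + 5/6*1/9 + 0*1/3 = 7/54
  d_1[Z] = 0*1/9 + 1/6*2/9 + 5/6*1/3 + 0*2/9 = 17/54
  d_1[W] = 0*2/9 + 1/6*2/9 + 5/6*2/9 + 0*1/9 = 2/9
d_1 = (X=1/3, Y=7/54, Z=17/54, W=2/9)
  d_2[X] = 1/3*1/3 + 7/54*1/3 + 17/54*1/3 + 2/9*1/3 = 1/3
  d_2[Y] = 1/3*1/3 + 7/54*2/9 + 17/54*1/9 + 2/9*1/3 = 121/486
  d_2[Z] = 1/3*1/9 + 7/54*2/9 + 17/54*1/3 + 2/9*2/9 = 107/486
  d_2[W] = 1/3*2/9 + 7/54*2/9 + 17/54*2/9 + 2/9*1/9 = 16/81
d_2 = (X=1/3, Y=121/486, Z=107/486, W=16/81)
  d_3[X] = 1/3*1/3 + 121/486*1/3 + 107/486*1/3 + 16/81*1/3 = 1/3
  d_3[Y] = 1/3*1/3 + 121/486*2/9 + 107/486*1/9 + 16/81*1/3 = 1123/4374
  d_3[Z] = 1/3*1/9 + 121/486*2/9 + 107/486*1/3 + 16/81*2/9 = 917/4374
  d_3[W] = 1/3*2/9 + 121/486*2/9 + 107/486*2/9 + 16/81*1/9 = 146/729
d_3 = (X=1/3, Y=1123/4374, Z=917/4374, W=146/729)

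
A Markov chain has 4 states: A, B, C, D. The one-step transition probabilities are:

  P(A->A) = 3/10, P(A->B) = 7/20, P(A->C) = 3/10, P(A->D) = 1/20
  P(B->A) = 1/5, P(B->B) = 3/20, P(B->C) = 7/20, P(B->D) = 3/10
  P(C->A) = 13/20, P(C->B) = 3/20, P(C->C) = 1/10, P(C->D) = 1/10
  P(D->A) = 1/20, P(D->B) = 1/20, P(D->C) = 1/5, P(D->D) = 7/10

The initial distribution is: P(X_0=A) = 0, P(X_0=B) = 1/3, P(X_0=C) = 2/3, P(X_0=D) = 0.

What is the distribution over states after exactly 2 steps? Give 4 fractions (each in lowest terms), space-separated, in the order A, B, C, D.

Propagating the distribution step by step (d_{t+1} = d_t * P):
d_0 = (A=0, B=1/3, C=2/3, D=0)
  d_1[A] = 0*3/10 + 1/3*1/5 + 2/3*13/20 + 0*1/20 = 1/2
  d_1[B] = 0*7/20 + 1/3*3/20 + 2/3*3/20 + 0*1/20 = 3/20
  d_1[C] = 0*3/10 + 1/3*7/20 + 2/3*1/10 + 0*1/5 = 11/60
  d_1[D] = 0*1/20 + 1/3*3/10 + 2/3*1/10 + 0*7/10 = 1/6
d_1 = (A=1/2, B=3/20, C=11/60, D=1/6)
  d_2[A] = 1/2*3/10 + 3/20*1/5 + 11/60*13/20 + 1/6*1/20 = 123/400
  d_2[B] = 1/2*7/20 + 3/20*3/20 + 11/60*3/20 + 1/6*1/20 = 7/30
  d_2[C] = 1/2*3/10 + 3/20*7/20 + 11/60*1/10 + 1/6*1/5 = 61/240
  d_2[D] = 1/2*1/20 + 3/20*3/10 + 11/60*1/10 + 1/6*7/10 = 41/200
d_2 = (A=123/400, B=7/30, C=61/240, D=41/200)

Answer: 123/400 7/30 61/240 41/200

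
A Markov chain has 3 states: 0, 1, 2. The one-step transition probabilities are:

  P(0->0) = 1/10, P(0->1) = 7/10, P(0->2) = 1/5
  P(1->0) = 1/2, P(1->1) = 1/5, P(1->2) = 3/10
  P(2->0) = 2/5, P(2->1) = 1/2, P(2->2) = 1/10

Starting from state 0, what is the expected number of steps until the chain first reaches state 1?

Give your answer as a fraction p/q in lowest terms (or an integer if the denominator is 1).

Answer: 110/73

Derivation:
Let h_i = expected steps to first reach 1 from state i.
Boundary: h_1 = 0.
First-step equations for the other states:
  h_0 = 1 + 1/10*h_0 + 7/10*h_1 + 1/5*h_2
  h_2 = 1 + 2/5*h_0 + 1/2*h_1 + 1/10*h_2

Substituting h_1 = 0 and rearranging gives the linear system (I - Q) h = 1:
  [9/10, -1/5] . (h_0, h_2) = 1
  [-2/5, 9/10] . (h_0, h_2) = 1

Solving yields:
  h_0 = 110/73
  h_2 = 130/73

Starting state is 0, so the expected hitting time is h_0 = 110/73.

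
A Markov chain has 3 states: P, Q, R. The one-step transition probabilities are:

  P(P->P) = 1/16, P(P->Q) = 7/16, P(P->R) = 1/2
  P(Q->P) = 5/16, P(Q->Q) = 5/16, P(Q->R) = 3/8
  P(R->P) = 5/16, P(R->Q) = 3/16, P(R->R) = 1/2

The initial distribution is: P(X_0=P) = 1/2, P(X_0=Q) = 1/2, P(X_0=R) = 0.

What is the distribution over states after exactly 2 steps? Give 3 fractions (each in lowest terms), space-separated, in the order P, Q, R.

Answer: 17/64 9/32 29/64

Derivation:
Propagating the distribution step by step (d_{t+1} = d_t * P):
d_0 = (P=1/2, Q=1/2, R=0)
  d_1[P] = 1/2*1/16 + 1/2*5/16 + 0*5/16 = 3/16
  d_1[Q] = 1/2*7/16 + 1/2*5/16 + 0*3/16 = 3/8
  d_1[R] = 1/2*1/2 + 1/2*3/8 + 0*1/2 = 7/16
d_1 = (P=3/16, Q=3/8, R=7/16)
  d_2[P] = 3/16*1/16 + 3/8*5/16 + 7/16*5/16 = 17/64
  d_2[Q] = 3/16*7/16 + 3/8*5/16 + 7/16*3/16 = 9/32
  d_2[R] = 3/16*1/2 + 3/8*3/8 + 7/16*1/2 = 29/64
d_2 = (P=17/64, Q=9/32, R=29/64)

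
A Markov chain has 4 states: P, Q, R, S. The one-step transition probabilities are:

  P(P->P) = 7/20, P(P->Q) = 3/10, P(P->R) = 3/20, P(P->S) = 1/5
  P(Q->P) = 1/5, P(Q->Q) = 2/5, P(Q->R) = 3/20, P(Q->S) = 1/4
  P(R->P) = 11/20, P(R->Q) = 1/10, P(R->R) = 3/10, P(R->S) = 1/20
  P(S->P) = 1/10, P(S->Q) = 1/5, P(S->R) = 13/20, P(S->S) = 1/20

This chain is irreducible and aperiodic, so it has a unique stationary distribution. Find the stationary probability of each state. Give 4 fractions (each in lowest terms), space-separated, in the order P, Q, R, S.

The stationary distribution satisfies pi = pi * P, i.e.:
  pi_P = 7/20*pi_P + 1/5*pi_Q + 11/20*pi_R + 1/10*pi_S
  pi_Q = 3/10*pi_P + 2/5*pi_Q + 1/10*pi_R + 1/5*pi_S
  pi_R = 3/20*pi_P + 3/20*pi_Q + 3/10*pi_R + 13/20*pi_S
  pi_S = 1/5*pi_P + 1/4*pi_Q + 1/20*pi_R + 1/20*pi_S
with normalization: pi_P + pi_Q + pi_R + pi_S = 1.

Using the first 3 balance equations plus normalization, the linear system A*pi = b is:
  [-13/20, 1/5, 11/20, 1/10] . pi = 0
  [3/10, -3/5, 1/10, 1/5] . pi = 0
  [3/20, 3/20, -7/10, 13/20] . pi = 0
  [1, 1, 1, 1] . pi = 1

Solving yields:
  pi_P = 625/1913
  pi_Q = 493/1913
  pi_R = 507/1913
  pi_S = 288/1913

Verification (pi * P):
  625/1913*7/20 + 493/1913*1/5 + 507/1913*11/20 + 288/1913*1/10 = 625/1913 = pi_P  (ok)
  625/1913*3/10 + 493/1913*2/5 + 507/1913*1/10 + 288/1913*1/5 = 493/1913 = pi_Q  (ok)
  625/1913*3/20 + 493/1913*3/20 + 507/1913*3/10 + 288/1913*13/20 = 507/1913 = pi_R  (ok)
  625/1913*1/5 + 493/1913*1/4 + 507/1913*1/20 + 288/1913*1/20 = 288/1913 = pi_S  (ok)

Answer: 625/1913 493/1913 507/1913 288/1913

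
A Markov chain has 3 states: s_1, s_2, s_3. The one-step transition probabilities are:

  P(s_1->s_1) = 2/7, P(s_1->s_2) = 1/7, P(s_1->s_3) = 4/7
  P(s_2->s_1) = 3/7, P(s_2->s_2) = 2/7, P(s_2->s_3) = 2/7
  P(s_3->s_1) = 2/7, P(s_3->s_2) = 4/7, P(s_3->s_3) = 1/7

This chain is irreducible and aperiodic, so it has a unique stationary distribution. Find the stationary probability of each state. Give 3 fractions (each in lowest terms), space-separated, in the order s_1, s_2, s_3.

Answer: 1/3 1/3 1/3

Derivation:
The stationary distribution satisfies pi = pi * P, i.e.:
  pi_s_1 = 2/7*pi_s_1 + 3/7*pi_s_2 + 2/7*pi_s_3
  pi_s_2 = 1/7*pi_s_1 + 2/7*pi_s_2 + 4/7*pi_s_3
  pi_s_3 = 4/7*pi_s_1 + 2/7*pi_s_2 + 1/7*pi_s_3
with normalization: pi_s_1 + pi_s_2 + pi_s_3 = 1.

Using the first 2 balance equations plus normalization, the linear system A*pi = b is:
  [-5/7, 3/7, 2/7] . pi = 0
  [1/7, -5/7, 4/7] . pi = 0
  [1, 1, 1] . pi = 1

Solving yields:
  pi_s_1 = 1/3
  pi_s_2 = 1/3
  pi_s_3 = 1/3

Verification (pi * P):
  1/3*2/7 + 1/3*3/7 + 1/3*2/7 = 1/3 = pi_s_1  (ok)
  1/3*1/7 + 1/3*2/7 + 1/3*4/7 = 1/3 = pi_s_2  (ok)
  1/3*4/7 + 1/3*2/7 + 1/3*1/7 = 1/3 = pi_s_3  (ok)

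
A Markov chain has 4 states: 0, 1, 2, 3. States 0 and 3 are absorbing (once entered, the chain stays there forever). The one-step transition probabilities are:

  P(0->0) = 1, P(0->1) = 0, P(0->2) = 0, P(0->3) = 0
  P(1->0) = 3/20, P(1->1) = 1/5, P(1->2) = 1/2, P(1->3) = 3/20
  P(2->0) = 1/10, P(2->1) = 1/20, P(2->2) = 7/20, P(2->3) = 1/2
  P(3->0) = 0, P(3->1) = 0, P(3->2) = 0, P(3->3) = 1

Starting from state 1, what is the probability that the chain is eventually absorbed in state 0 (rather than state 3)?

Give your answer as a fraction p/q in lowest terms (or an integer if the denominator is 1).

Answer: 59/198

Derivation:
Let a_i = P(absorbed in 0 | start in state i).
Boundary conditions: a_0 = 1, a_3 = 0.
For each transient state i, a_i = sum_j P(i->j) * a_j:
  a_1 = 3/20*a_0 + 1/5*a_1 + 1/2*a_2 + 3/20*a_3
  a_2 = 1/10*a_0 + 1/20*a_1 + 7/20*a_2 + 1/2*a_3

Substituting a_0 = 1 and a_3 = 0, rearrange to (I - Q) a = r where r[i] = P(i -> 0):
  [4/5, -1/2] . (a_1, a_2) = 3/20
  [-1/20, 13/20] . (a_1, a_2) = 1/10

Solving yields:
  a_1 = 59/198
  a_2 = 35/198

Starting state is 1, so the absorption probability is a_1 = 59/198.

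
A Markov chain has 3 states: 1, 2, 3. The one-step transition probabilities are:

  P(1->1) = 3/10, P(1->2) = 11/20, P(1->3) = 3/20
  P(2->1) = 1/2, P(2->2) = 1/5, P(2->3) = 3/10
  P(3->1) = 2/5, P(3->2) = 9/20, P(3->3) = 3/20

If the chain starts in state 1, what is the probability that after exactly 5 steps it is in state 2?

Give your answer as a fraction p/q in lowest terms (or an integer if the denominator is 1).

Answer: 1258519/3200000

Derivation:
Computing P^5 by repeated multiplication:
P^1 =
  1: [3/10, 11/20, 3/20]
  2: [1/2, 1/5, 3/10]
  3: [2/5, 9/20, 3/20]
P^2 =
  1: [17/40, 137/400, 93/400]
  2: [37/100, 9/20, 9/50]
  3: [81/200, 151/400, 87/400]
P^3 =
  1: [1567/4000, 651/1600, 1611/8000]
  2: [51/125, 749/2000, 87/400]
  3: [1589/4000, 3169/8000, 1653/8000]
P^4 =
  1: [32121/80000, 61993/160000, 6753/32000]
  2: [7933/20000, 15887/40000, 8247/40000]
  3: [31991/80000, 62511/160000, 33507/160000]
P^5 =
  1: [637751/1600000, 1258519/3200000, 665979/3200000]
  2: [160021/400000, 312297/800000, 167661/800000]
  3: [638529/1600000, 1255409/3200000, 667533/3200000]

(P^5)[1 -> 2] = 1258519/3200000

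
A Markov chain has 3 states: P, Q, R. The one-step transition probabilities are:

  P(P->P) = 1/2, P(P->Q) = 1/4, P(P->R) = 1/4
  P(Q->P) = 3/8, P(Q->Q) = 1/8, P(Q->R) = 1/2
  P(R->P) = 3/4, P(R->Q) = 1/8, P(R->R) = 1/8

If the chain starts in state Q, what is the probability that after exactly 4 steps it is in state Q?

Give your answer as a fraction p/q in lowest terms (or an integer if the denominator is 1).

Computing P^4 by repeated multiplication:
P^1 =
  P: [1/2, 1/4, 1/4]
  Q: [3/8, 1/8, 1/2]
  R: [3/4, 1/8, 1/8]
P^2 =
  P: [17/32, 3/16, 9/32]
  Q: [39/64, 11/64, 7/32]
  R: [33/64, 7/32, 17/64]
P^3 =
  P: [35/64, 49/256, 67/256]
  Q: [273/512, 103/512, 17/64]
  R: [69/128, 97/512, 139/512]
P^4 =
  P: [1109/2048, 99/512, 543/2048]
  Q: [2217/4096, 785/4096, 547/2048]
  R: [2229/4096, 197/1024, 1079/4096]

(P^4)[Q -> Q] = 785/4096

Answer: 785/4096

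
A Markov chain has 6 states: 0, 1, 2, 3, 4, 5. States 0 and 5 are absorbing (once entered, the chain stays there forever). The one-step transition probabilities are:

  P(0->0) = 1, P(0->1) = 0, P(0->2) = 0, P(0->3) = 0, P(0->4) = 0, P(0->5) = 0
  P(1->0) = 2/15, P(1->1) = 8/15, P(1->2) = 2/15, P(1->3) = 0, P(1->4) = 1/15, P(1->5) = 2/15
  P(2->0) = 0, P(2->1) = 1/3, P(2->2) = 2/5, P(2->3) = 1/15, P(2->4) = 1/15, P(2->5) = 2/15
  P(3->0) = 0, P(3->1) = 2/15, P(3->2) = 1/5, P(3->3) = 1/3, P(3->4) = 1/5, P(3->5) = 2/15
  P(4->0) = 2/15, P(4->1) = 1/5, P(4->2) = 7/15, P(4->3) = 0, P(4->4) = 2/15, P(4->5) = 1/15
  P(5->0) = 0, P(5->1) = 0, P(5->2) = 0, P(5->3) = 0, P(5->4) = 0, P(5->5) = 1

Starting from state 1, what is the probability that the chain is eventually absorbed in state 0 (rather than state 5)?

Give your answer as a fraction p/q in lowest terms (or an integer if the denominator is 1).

Answer: 2306/5225

Derivation:
Let a_i = P(absorbed in 0 | start in state i).
Boundary conditions: a_0 = 1, a_5 = 0.
For each transient state i, a_i = sum_j P(i->j) * a_j:
  a_1 = 2/15*a_0 + 8/15*a_1 + 2/15*a_2 + 0*a_3 + 1/15*a_4 + 2/15*a_5
  a_2 = 0*a_0 + 1/3*a_1 + 2/5*a_2 + 1/15*a_3 + 1/15*a_4 + 2/15*a_5
  a_3 = 0*a_0 + 2/15*a_1 + 1/5*a_2 + 1/3*a_3 + 1/5*a_4 + 2/15*a_5
  a_4 = 2/15*a_0 + 1/5*a_1 + 7/15*a_2 + 0*a_3 + 2/15*a_4 + 1/15*a_5

Substituting a_0 = 1 and a_5 = 0, rearrange to (I - Q) a = r where r[i] = P(i -> 0):
  [7/15, -2/15, 0, -1/15] . (a_1, a_2, a_3, a_4) = 2/15
  [-1/3, 3/5, -1/15, -1/15] . (a_1, a_2, a_3, a_4) = 0
  [-2/15, -1/5, 2/3, -1/5] . (a_1, a_2, a_3, a_4) = 0
  [-1/5, -7/15, 0, 13/15] . (a_1, a_2, a_3, a_4) = 2/15

Solving yields:
  a_1 = 2306/5225
  a_2 = 156/475
  a_3 = 1654/5225
  a_4 = 452/1045

Starting state is 1, so the absorption probability is a_1 = 2306/5225.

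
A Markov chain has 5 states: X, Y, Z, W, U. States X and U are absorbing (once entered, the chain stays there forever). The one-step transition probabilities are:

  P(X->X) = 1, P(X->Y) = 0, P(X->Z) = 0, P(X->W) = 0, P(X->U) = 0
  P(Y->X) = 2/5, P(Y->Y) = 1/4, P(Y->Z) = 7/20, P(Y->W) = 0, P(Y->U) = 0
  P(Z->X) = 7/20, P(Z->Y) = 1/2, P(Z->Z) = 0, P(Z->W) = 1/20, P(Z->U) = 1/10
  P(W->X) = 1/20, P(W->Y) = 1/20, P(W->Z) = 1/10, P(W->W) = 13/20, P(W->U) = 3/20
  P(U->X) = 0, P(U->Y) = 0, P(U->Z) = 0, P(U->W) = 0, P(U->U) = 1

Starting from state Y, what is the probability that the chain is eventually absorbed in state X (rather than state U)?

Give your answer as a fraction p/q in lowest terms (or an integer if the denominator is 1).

Answer: 1454/1573

Derivation:
Let a_i = P(absorbed in X | start in state i).
Boundary conditions: a_X = 1, a_U = 0.
For each transient state i, a_i = sum_j P(i->j) * a_j:
  a_Y = 2/5*a_X + 1/4*a_Y + 7/20*a_Z + 0*a_W + 0*a_U
  a_Z = 7/20*a_X + 1/2*a_Y + 0*a_Z + 1/20*a_W + 1/10*a_U
  a_W = 1/20*a_X + 1/20*a_Y + 1/10*a_Z + 13/20*a_W + 3/20*a_U

Substituting a_X = 1 and a_U = 0, rearrange to (I - Q) a = r where r[i] = P(i -> X):
  [3/4, -7/20, 0] . (a_Y, a_Z, a_W) = 2/5
  [-1/2, 1, -1/20] . (a_Y, a_Z, a_W) = 7/20
  [-1/20, -1/10, 7/20] . (a_Y, a_Z, a_W) = 1/20

Solving yields:
  a_Y = 1454/1573
  a_Z = 1318/1573
  a_W = 809/1573

Starting state is Y, so the absorption probability is a_Y = 1454/1573.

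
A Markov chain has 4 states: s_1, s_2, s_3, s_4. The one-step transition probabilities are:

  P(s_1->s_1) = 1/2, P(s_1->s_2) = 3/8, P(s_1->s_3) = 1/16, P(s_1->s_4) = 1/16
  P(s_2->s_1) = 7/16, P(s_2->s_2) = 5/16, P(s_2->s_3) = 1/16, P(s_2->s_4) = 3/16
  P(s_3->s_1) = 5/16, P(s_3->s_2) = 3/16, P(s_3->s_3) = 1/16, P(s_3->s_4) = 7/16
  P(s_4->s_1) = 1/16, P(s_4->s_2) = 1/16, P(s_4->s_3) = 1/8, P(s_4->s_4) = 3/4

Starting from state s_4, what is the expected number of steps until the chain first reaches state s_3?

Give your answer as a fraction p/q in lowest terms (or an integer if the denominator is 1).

Let h_i = expected steps to first reach s_3 from state i.
Boundary: h_s_3 = 0.
First-step equations for the other states:
  h_s_1 = 1 + 1/2*h_s_1 + 3/8*h_s_2 + 1/16*h_s_3 + 1/16*h_s_4
  h_s_2 = 1 + 7/16*h_s_1 + 5/16*h_s_2 + 1/16*h_s_3 + 3/16*h_s_4
  h_s_4 = 1 + 1/16*h_s_1 + 1/16*h_s_2 + 1/8*h_s_3 + 3/4*h_s_4

Substituting h_s_3 = 0 and rearranging gives the linear system (I - Q) h = 1:
  [1/2, -3/8, -1/16] . (h_s_1, h_s_2, h_s_4) = 1
  [-7/16, 11/16, -3/16] . (h_s_1, h_s_2, h_s_4) = 1
  [-1/16, -1/16, 1/4] . (h_s_1, h_s_2, h_s_4) = 1

Solving yields:
  h_s_1 = 380/31
  h_s_2 = 12
  h_s_4 = 312/31

Starting state is s_4, so the expected hitting time is h_s_4 = 312/31.

Answer: 312/31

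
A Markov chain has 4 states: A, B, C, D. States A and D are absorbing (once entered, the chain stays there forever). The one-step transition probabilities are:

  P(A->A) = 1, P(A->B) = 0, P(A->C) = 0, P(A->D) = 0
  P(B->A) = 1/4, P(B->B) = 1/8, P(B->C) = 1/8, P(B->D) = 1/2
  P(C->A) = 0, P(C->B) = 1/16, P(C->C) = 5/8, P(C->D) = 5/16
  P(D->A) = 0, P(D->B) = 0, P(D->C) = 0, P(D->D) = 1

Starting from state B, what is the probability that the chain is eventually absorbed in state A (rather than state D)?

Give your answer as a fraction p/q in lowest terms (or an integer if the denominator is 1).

Answer: 12/41

Derivation:
Let a_i = P(absorbed in A | start in state i).
Boundary conditions: a_A = 1, a_D = 0.
For each transient state i, a_i = sum_j P(i->j) * a_j:
  a_B = 1/4*a_A + 1/8*a_B + 1/8*a_C + 1/2*a_D
  a_C = 0*a_A + 1/16*a_B + 5/8*a_C + 5/16*a_D

Substituting a_A = 1 and a_D = 0, rearrange to (I - Q) a = r where r[i] = P(i -> A):
  [7/8, -1/8] . (a_B, a_C) = 1/4
  [-1/16, 3/8] . (a_B, a_C) = 0

Solving yields:
  a_B = 12/41
  a_C = 2/41

Starting state is B, so the absorption probability is a_B = 12/41.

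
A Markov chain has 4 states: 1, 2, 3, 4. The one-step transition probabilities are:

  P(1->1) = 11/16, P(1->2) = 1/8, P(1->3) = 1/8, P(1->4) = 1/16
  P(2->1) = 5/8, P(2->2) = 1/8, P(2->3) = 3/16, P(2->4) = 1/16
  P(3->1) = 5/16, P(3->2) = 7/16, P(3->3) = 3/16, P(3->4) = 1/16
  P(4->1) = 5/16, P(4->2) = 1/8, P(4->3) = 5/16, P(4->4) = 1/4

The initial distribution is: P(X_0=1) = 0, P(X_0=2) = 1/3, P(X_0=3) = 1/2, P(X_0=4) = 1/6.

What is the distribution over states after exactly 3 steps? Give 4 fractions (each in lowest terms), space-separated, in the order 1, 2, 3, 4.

Propagating the distribution step by step (d_{t+1} = d_t * P):
d_0 = (1=0, 2=1/3, 3=1/2, 4=1/6)
  d_1[1] = 0*11/16 + 1/3*5/8 + 1/2*5/16 + 1/6*5/16 = 5/12
  d_1[2] = 0*1/8 + 1/3*1/8 + 1/2*7/16 + 1/6*1/8 = 9/32
  d_1[3] = 0*1/8 + 1/3*3/16 + 1/2*3/16 + 1/6*5/16 = 5/24
  d_1[4] = 0*1/16 + 1/3*1/16 + 1/2*1/16 + 1/6*1/4 = 3/32
d_1 = (1=5/12, 2=9/32, 3=5/24, 4=3/32)
  d_2[1] = 5/12*11/16 + 9/32*5/8 + 5/24*5/16 + 3/32*5/16 = 285/512
  d_2[2] = 5/12*1/8 + 9/32*1/8 + 5/24*7/16 + 3/32*1/8 = 73/384
  d_2[3] = 5/12*1/8 + 9/32*3/16 + 5/24*3/16 + 3/32*5/16 = 133/768
  d_2[4] = 5/12*1/16 + 9/32*1/16 + 5/24*1/16 + 3/32*1/4 = 41/512
d_2 = (1=285/512, 2=73/384, 3=133/768, 4=41/512)
  d_3[1] = 285/512*11/16 + 73/384*5/8 + 133/768*5/16 + 41/512*5/16 = 7135/12288
  d_3[2] = 285/512*1/8 + 73/384*1/8 + 133/768*7/16 + 41/512*1/8 = 2201/12288
  d_3[3] = 285/512*1/8 + 73/384*3/16 + 133/768*3/16 + 41/512*5/16 = 1333/8192
  d_3[4] = 285/512*1/16 + 73/384*1/16 + 133/768*1/16 + 41/512*1/4 = 635/8192
d_3 = (1=7135/12288, 2=2201/12288, 3=1333/8192, 4=635/8192)

Answer: 7135/12288 2201/12288 1333/8192 635/8192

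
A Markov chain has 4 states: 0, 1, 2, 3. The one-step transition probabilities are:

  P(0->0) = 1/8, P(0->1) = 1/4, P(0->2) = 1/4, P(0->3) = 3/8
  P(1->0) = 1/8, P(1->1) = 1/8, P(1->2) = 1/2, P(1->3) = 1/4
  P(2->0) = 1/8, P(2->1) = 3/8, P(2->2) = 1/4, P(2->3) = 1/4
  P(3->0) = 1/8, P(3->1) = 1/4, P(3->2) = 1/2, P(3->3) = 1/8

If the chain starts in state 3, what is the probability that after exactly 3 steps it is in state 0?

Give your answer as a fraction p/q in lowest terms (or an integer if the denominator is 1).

Answer: 1/8

Derivation:
Computing P^3 by repeated multiplication:
P^1 =
  0: [1/8, 1/4, 1/4, 3/8]
  1: [1/8, 1/8, 1/2, 1/4]
  2: [1/8, 3/8, 1/4, 1/4]
  3: [1/8, 1/4, 1/2, 1/8]
P^2 =
  0: [1/8, 1/4, 13/32, 7/32]
  1: [1/8, 19/64, 11/32, 15/64]
  2: [1/8, 15/64, 13/32, 15/64]
  3: [1/8, 9/32, 11/32, 1/4]
P^3 =
  0: [1/8, 69/256, 47/128, 61/256]
  1: [1/8, 131/512, 49/128, 121/512]
  2: [1/8, 139/512, 47/128, 121/512]
  3: [1/8, 33/128, 49/128, 15/64]

(P^3)[3 -> 0] = 1/8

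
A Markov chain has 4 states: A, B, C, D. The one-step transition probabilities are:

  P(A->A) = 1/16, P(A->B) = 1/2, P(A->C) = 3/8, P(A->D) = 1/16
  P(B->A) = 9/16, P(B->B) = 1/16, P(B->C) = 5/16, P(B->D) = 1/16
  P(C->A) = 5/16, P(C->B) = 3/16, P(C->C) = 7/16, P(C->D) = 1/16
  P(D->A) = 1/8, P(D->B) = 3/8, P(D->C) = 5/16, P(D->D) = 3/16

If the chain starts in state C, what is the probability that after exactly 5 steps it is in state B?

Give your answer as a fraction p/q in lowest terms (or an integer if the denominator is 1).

Answer: 33761/131072

Derivation:
Computing P^5 by repeated multiplication:
P^1 =
  A: [1/16, 1/2, 3/8, 1/16]
  B: [9/16, 1/16, 5/16, 1/16]
  C: [5/16, 3/16, 7/16, 1/16]
  D: [1/8, 3/8, 5/16, 3/16]
P^2 =
  A: [105/256, 5/32, 93/256, 9/128]
  B: [45/256, 47/128, 99/256, 9/128]
  C: [69/256, 35/128, 99/256, 9/128]
  D: [87/256, 55/256, 23/64, 11/128]
P^3 =
  A: [483/2048, 1267/4096, 1571/4096, 73/1024]
  B: [711/2048, 859/4096, 1523/4096, 73/1024]
  C: [615/2048, 1027/4096, 1547/4096, 73/1024]
  D: [543/2048, 1159/4096, 1551/4096, 75/1024]
P^4 =
  A: [2601/8192, 3865/16384, 6147/16384, 585/8192]
  B: [2169/8192, 4639/16384, 6237/16384, 585/8192]
  C: [2349/8192, 4315/16384, 6201/16384, 585/8192]
  D: [621/2048, 4075/16384, 6167/16384, 587/8192]
P^5 =
  A: [36531/131072, 35471/131072, 12427/32768, 4681/65536]
  B: [39807/131072, 32537/131072, 24683/65536, 4681/65536]
  C: [38439/131072, 33761/131072, 24755/65536, 4681/65536]
  D: [37413/131072, 17341/65536, 49611/131072, 4683/65536]

(P^5)[C -> B] = 33761/131072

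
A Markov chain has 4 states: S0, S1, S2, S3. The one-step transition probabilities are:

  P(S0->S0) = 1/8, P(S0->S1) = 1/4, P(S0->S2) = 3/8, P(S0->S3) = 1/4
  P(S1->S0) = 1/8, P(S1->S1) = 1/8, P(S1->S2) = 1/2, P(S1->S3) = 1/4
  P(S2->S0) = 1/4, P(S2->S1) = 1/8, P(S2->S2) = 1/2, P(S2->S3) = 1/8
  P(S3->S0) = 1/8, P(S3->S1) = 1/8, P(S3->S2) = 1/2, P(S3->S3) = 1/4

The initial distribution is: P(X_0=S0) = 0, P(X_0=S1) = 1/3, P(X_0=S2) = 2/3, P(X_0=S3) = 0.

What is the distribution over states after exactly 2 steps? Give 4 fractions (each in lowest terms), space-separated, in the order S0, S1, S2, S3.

Propagating the distribution step by step (d_{t+1} = d_t * P):
d_0 = (S0=0, S1=1/3, S2=2/3, S3=0)
  d_1[S0] = 0*1/8 + 1/3*1/8 + 2/3*1/4 + 0*1/8 = 5/24
  d_1[S1] = 0*1/4 + 1/3*1/8 + 2/3*1/8 + 0*1/8 = 1/8
  d_1[S2] = 0*3/8 + 1/3*1/2 + 2/3*1/2 + 0*1/2 = 1/2
  d_1[S3] = 0*1/4 + 1/3*1/4 + 2/3*1/8 + 0*1/4 = 1/6
d_1 = (S0=5/24, S1=1/8, S2=1/2, S3=1/6)
  d_2[S0] = 5/24*1/8 + 1/8*1/8 + 1/2*1/4 + 1/6*1/8 = 3/16
  d_2[S1] = 5/24*1/4 + 1/8*1/8 + 1/2*1/8 + 1/6*1/8 = 29/192
  d_2[S2] = 5/24*3/8 + 1/8*1/2 + 1/2*1/2 + 1/6*1/2 = 91/192
  d_2[S3] = 5/24*1/4 + 1/8*1/4 + 1/2*1/8 + 1/6*1/4 = 3/16
d_2 = (S0=3/16, S1=29/192, S2=91/192, S3=3/16)

Answer: 3/16 29/192 91/192 3/16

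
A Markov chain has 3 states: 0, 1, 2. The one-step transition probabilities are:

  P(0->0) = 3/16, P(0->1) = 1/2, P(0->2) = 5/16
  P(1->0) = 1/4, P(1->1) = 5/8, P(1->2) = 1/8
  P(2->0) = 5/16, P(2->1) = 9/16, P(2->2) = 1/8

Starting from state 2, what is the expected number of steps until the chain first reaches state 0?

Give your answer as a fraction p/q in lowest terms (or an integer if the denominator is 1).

Let h_i = expected steps to first reach 0 from state i.
Boundary: h_0 = 0.
First-step equations for the other states:
  h_1 = 1 + 1/4*h_0 + 5/8*h_1 + 1/8*h_2
  h_2 = 1 + 5/16*h_0 + 9/16*h_1 + 1/8*h_2

Substituting h_0 = 0 and rearranging gives the linear system (I - Q) h = 1:
  [3/8, -1/8] . (h_1, h_2) = 1
  [-9/16, 7/8] . (h_1, h_2) = 1

Solving yields:
  h_1 = 128/33
  h_2 = 40/11

Starting state is 2, so the expected hitting time is h_2 = 40/11.

Answer: 40/11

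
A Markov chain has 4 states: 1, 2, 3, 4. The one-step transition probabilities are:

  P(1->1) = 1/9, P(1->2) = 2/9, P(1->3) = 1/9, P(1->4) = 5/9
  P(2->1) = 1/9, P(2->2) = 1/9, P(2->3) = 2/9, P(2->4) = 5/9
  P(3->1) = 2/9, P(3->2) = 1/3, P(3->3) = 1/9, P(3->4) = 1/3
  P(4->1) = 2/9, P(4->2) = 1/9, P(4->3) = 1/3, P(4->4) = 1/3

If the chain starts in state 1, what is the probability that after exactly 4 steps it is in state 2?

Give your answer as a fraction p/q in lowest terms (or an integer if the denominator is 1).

Answer: 394/2187

Derivation:
Computing P^4 by repeated multiplication:
P^1 =
  1: [1/9, 2/9, 1/9, 5/9]
  2: [1/9, 1/9, 2/9, 5/9]
  3: [2/9, 1/3, 1/9, 1/3]
  4: [2/9, 1/9, 1/3, 1/3]
P^2 =
  1: [5/27, 4/27, 7/27, 11/27]
  2: [16/81, 14/81, 20/81, 31/81]
  3: [13/81, 13/81, 2/9, 37/81]
  4: [5/27, 17/81, 16/81, 11/27]
P^3 =
  1: [5/27, 46/243, 53/243, 11/27]
  2: [44/243, 137/729, 157/729, 101/243]
  3: [136/729, 130/729, 56/243, 295/729]
  4: [130/729, 128/729, 164/729, 307/729]
P^4 =
  1: [395/2187, 394/2187, 487/2187, 911/2187]
  2: [1189/6561, 1175/6561, 1472/6561, 2725/6561]
  3: [1192/6561, 1201/6561, 161/729, 2719/6561]
  4: [400/2187, 1187/6561, 1471/6561, 901/2187]

(P^4)[1 -> 2] = 394/2187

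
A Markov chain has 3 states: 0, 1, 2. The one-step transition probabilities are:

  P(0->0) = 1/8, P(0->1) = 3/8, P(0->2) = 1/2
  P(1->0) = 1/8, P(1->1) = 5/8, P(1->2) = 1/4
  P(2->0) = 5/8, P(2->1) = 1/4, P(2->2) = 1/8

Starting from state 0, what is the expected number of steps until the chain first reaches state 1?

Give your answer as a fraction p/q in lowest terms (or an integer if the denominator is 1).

Let h_i = expected steps to first reach 1 from state i.
Boundary: h_1 = 0.
First-step equations for the other states:
  h_0 = 1 + 1/8*h_0 + 3/8*h_1 + 1/2*h_2
  h_2 = 1 + 5/8*h_0 + 1/4*h_1 + 1/8*h_2

Substituting h_1 = 0 and rearranging gives the linear system (I - Q) h = 1:
  [7/8, -1/2] . (h_0, h_2) = 1
  [-5/8, 7/8] . (h_0, h_2) = 1

Solving yields:
  h_0 = 88/29
  h_2 = 96/29

Starting state is 0, so the expected hitting time is h_0 = 88/29.

Answer: 88/29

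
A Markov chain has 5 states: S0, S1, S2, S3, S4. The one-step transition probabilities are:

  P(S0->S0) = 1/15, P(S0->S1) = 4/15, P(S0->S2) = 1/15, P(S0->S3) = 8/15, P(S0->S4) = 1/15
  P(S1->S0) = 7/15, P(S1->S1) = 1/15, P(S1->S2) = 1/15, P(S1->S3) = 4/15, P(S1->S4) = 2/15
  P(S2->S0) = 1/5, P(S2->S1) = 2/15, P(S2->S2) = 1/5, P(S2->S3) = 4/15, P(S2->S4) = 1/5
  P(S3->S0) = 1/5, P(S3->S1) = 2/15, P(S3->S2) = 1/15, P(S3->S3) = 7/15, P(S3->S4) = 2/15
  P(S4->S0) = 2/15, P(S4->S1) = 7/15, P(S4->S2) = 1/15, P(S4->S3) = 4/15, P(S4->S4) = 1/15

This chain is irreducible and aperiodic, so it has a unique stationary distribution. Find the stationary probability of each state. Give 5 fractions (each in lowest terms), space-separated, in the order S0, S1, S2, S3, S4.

Answer: 2939/13741 2585/13741 1/13 5560/13741 1600/13741

Derivation:
The stationary distribution satisfies pi = pi * P, i.e.:
  pi_S0 = 1/15*pi_S0 + 7/15*pi_S1 + 1/5*pi_S2 + 1/5*pi_S3 + 2/15*pi_S4
  pi_S1 = 4/15*pi_S0 + 1/15*pi_S1 + 2/15*pi_S2 + 2/15*pi_S3 + 7/15*pi_S4
  pi_S2 = 1/15*pi_S0 + 1/15*pi_S1 + 1/5*pi_S2 + 1/15*pi_S3 + 1/15*pi_S4
  pi_S3 = 8/15*pi_S0 + 4/15*pi_S1 + 4/15*pi_S2 + 7/15*pi_S3 + 4/15*pi_S4
  pi_S4 = 1/15*pi_S0 + 2/15*pi_S1 + 1/5*pi_S2 + 2/15*pi_S3 + 1/15*pi_S4
with normalization: pi_S0 + pi_S1 + pi_S2 + pi_S3 + pi_S4 = 1.

Using the first 4 balance equations plus normalization, the linear system A*pi = b is:
  [-14/15, 7/15, 1/5, 1/5, 2/15] . pi = 0
  [4/15, -14/15, 2/15, 2/15, 7/15] . pi = 0
  [1/15, 1/15, -4/5, 1/15, 1/15] . pi = 0
  [8/15, 4/15, 4/15, -8/15, 4/15] . pi = 0
  [1, 1, 1, 1, 1] . pi = 1

Solving yields:
  pi_S0 = 2939/13741
  pi_S1 = 2585/13741
  pi_S2 = 1/13
  pi_S3 = 5560/13741
  pi_S4 = 1600/13741

Verification (pi * P):
  2939/13741*1/15 + 2585/13741*7/15 + 1/13*1/5 + 5560/13741*1/5 + 1600/13741*2/15 = 2939/13741 = pi_S0  (ok)
  2939/13741*4/15 + 2585/13741*1/15 + 1/13*2/15 + 5560/13741*2/15 + 1600/13741*7/15 = 2585/13741 = pi_S1  (ok)
  2939/13741*1/15 + 2585/13741*1/15 + 1/13*1/5 + 5560/13741*1/15 + 1600/13741*1/15 = 1/13 = pi_S2  (ok)
  2939/13741*8/15 + 2585/13741*4/15 + 1/13*4/15 + 5560/13741*7/15 + 1600/13741*4/15 = 5560/13741 = pi_S3  (ok)
  2939/13741*1/15 + 2585/13741*2/15 + 1/13*1/5 + 5560/13741*2/15 + 1600/13741*1/15 = 1600/13741 = pi_S4  (ok)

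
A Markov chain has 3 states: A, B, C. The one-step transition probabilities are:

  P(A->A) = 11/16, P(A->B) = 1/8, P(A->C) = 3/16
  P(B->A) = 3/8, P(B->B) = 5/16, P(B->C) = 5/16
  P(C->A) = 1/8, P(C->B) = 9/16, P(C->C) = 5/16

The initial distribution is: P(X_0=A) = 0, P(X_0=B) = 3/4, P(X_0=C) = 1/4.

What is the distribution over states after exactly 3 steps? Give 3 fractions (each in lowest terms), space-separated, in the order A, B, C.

Answer: 1761/4096 1257/4096 539/2048

Derivation:
Propagating the distribution step by step (d_{t+1} = d_t * P):
d_0 = (A=0, B=3/4, C=1/4)
  d_1[A] = 0*11/16 + 3/4*3/8 + 1/4*1/8 = 5/16
  d_1[B] = 0*1/8 + 3/4*5/16 + 1/4*9/16 = 3/8
  d_1[C] = 0*3/16 + 3/4*5/16 + 1/4*5/16 = 5/16
d_1 = (A=5/16, B=3/8, C=5/16)
  d_2[A] = 5/16*11/16 + 3/8*3/8 + 5/16*1/8 = 101/256
  d_2[B] = 5/16*1/8 + 3/8*5/16 + 5/16*9/16 = 85/256
  d_2[C] = 5/16*3/16 + 3/8*5/16 + 5/16*5/16 = 35/128
d_2 = (A=101/256, B=85/256, C=35/128)
  d_3[A] = 101/256*11/16 + 85/256*3/8 + 35/128*1/8 = 1761/4096
  d_3[B] = 101/256*1/8 + 85/256*5/16 + 35/128*9/16 = 1257/4096
  d_3[C] = 101/256*3/16 + 85/256*5/16 + 35/128*5/16 = 539/2048
d_3 = (A=1761/4096, B=1257/4096, C=539/2048)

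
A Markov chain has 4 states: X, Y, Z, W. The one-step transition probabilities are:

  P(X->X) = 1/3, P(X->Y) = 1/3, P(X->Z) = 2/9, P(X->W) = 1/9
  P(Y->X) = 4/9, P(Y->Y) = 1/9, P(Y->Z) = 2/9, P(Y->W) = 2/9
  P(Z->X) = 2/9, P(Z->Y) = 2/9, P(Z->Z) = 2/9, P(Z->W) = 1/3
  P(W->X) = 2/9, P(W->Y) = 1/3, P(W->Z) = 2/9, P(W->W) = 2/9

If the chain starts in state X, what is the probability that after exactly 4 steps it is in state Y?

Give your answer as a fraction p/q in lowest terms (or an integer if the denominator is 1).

Answer: 1651/6561

Derivation:
Computing P^4 by repeated multiplication:
P^1 =
  X: [1/3, 1/3, 2/9, 1/9]
  Y: [4/9, 1/9, 2/9, 2/9]
  Z: [2/9, 2/9, 2/9, 1/3]
  W: [2/9, 1/3, 2/9, 2/9]
P^2 =
  X: [1/3, 19/81, 2/9, 17/81]
  Y: [8/27, 23/81, 2/9, 16/81]
  Z: [8/27, 7/27, 2/9, 2/9]
  W: [26/81, 19/81, 2/9, 2/9]
P^3 =
  X: [227/729, 187/729, 2/9, 17/81]
  Y: [232/729, 179/729, 2/9, 52/243]
  Z: [76/243, 61/243, 2/9, 52/243]
  W: [226/729, 187/729, 2/9, 154/729]
P^4 =
  X: [2059/6561, 1651/6561, 2/9, 1393/6561]
  Y: [2048/6561, 1667/6561, 2/9, 1388/6561]
  Z: [76/243, 553/2187, 2/9, 464/2187]
  W: [686/2187, 1651/6561, 2/9, 1394/6561]

(P^4)[X -> Y] = 1651/6561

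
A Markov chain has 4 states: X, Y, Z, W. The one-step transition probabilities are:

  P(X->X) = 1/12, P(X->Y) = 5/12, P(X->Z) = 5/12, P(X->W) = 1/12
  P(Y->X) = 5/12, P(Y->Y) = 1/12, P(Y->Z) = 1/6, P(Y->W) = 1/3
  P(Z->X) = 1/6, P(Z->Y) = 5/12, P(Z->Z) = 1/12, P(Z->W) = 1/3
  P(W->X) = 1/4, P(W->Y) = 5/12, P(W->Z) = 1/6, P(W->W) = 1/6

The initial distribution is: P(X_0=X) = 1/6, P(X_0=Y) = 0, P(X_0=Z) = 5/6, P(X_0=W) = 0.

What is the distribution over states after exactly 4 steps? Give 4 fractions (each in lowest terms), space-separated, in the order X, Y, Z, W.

Propagating the distribution step by step (d_{t+1} = d_t * P):
d_0 = (X=1/6, Y=0, Z=5/6, W=0)
  d_1[X] = 1/6*1/12 + 0*5/12 + 5/6*1/6 + 0*1/4 = 11/72
  d_1[Y] = 1/6*5/12 + 0*1/12 + 5/6*5/12 + 0*5/12 = 5/12
  d_1[Z] = 1/6*5/12 + 0*1/6 + 5/6*1/12 + 0*1/6 = 5/36
  d_1[W] = 1/6*1/12 + 0*1/3 + 5/6*1/3 + 0*1/6 = 7/24
d_1 = (X=11/72, Y=5/12, Z=5/36, W=7/24)
  d_2[X] = 11/72*1/12 + 5/12*5/12 + 5/36*1/6 + 7/24*1/4 = 61/216
  d_2[Y] = 11/72*5/12 + 5/12*1/12 + 5/36*5/12 + 7/24*5/12 = 5/18
  d_2[Z] = 11/72*5/12 + 5/12*1/6 + 5/36*1/12 + 7/24*1/6 = 167/864
  d_2[W] = 11/72*1/12 + 5/12*1/3 + 5/36*1/3 + 7/24*1/6 = 71/288
d_2 = (X=61/216, Y=5/18, Z=167/864, W=71/288)
  d_3[X] = 61/216*1/12 + 5/18*5/12 + 167/864*1/6 + 71/288*1/4 = 2417/10368
  d_3[Y] = 61/216*5/12 + 5/18*1/12 + 167/864*5/12 + 71/288*5/12 = 35/108
  d_3[Z] = 61/216*5/12 + 5/18*1/6 + 167/864*1/12 + 71/288*1/6 = 2293/10368
  d_3[W] = 61/216*1/12 + 5/18*1/3 + 167/864*1/3 + 71/288*1/6 = 383/1728
d_3 = (X=2417/10368, Y=35/108, Z=2293/10368, W=383/1728)
  d_4[X] = 2417/10368*1/12 + 35/108*5/12 + 2293/10368*1/6 + 383/1728*1/4 = 30697/124416
  d_4[Y] = 2417/10368*5/12 + 35/108*1/12 + 2293/10368*5/12 + 383/1728*5/12 = 25/81
  d_4[Z] = 2417/10368*5/12 + 35/108*1/6 + 2293/10368*1/12 + 383/1728*1/6 = 12847/62208
  d_4[W] = 2417/10368*1/12 + 35/108*1/3 + 2293/10368*1/3 + 383/1728*1/6 = 9875/41472
d_4 = (X=30697/124416, Y=25/81, Z=12847/62208, W=9875/41472)

Answer: 30697/124416 25/81 12847/62208 9875/41472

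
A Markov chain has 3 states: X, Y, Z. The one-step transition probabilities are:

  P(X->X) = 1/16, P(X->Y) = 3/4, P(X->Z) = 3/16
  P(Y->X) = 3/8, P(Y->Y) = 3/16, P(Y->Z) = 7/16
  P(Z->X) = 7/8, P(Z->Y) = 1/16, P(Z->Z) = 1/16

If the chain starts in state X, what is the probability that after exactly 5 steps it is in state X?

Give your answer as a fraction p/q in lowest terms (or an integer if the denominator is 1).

Computing P^5 by repeated multiplication:
P^1 =
  X: [1/16, 3/4, 3/16]
  Y: [3/8, 3/16, 7/16]
  Z: [7/8, 1/16, 1/16]
P^2 =
  X: [115/256, 51/256, 45/128]
  Y: [61/128, 11/32, 23/128]
  Z: [17/128, 43/64, 25/128]
P^3 =
  X: [1681/4096, 1623/4096, 99/512]
  Y: [647/2048, 887/2048, 257/1024]
  Z: [883/2048, 487/2048, 339/1024]
P^4 =
  X: [22507/65536, 25833/65536, 4299/16384]
  Y: [13165/32768, 10939/32768, 1083/4096]
  Z: [13297/32768, 12735/32768, 421/2048]
P^5 =
  X: [418249/1048576, 364779/1048576, 66387/262144]
  Y: [200095/524288, 199461/524288, 31183/131072]
  Z: [184011/524288, 204505/524288, 33943/131072]

(P^5)[X -> X] = 418249/1048576

Answer: 418249/1048576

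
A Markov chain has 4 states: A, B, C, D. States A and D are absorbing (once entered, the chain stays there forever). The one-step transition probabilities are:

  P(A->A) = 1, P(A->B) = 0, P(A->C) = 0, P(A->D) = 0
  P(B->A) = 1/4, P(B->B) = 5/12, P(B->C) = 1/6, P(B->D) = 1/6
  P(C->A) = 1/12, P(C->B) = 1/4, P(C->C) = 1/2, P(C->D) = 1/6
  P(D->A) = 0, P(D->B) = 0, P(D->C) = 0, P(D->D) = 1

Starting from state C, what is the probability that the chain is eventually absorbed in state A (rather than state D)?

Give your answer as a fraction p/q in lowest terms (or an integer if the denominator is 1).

Answer: 4/9

Derivation:
Let a_i = P(absorbed in A | start in state i).
Boundary conditions: a_A = 1, a_D = 0.
For each transient state i, a_i = sum_j P(i->j) * a_j:
  a_B = 1/4*a_A + 5/12*a_B + 1/6*a_C + 1/6*a_D
  a_C = 1/12*a_A + 1/4*a_B + 1/2*a_C + 1/6*a_D

Substituting a_A = 1 and a_D = 0, rearrange to (I - Q) a = r where r[i] = P(i -> A):
  [7/12, -1/6] . (a_B, a_C) = 1/4
  [-1/4, 1/2] . (a_B, a_C) = 1/12

Solving yields:
  a_B = 5/9
  a_C = 4/9

Starting state is C, so the absorption probability is a_C = 4/9.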